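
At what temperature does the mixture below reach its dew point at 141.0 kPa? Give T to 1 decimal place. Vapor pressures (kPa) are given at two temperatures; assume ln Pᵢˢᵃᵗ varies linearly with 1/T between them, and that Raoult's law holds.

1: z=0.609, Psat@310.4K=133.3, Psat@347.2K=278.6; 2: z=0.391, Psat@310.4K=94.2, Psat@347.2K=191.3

Dew-point temperature: Σzᵢ·P/Pᵢˢᵃᵗ(T) = 1. Interpolate ln Pᵢˢᵃᵗ = aᵢ + bᵢ/T.
  T = 310.4 K: ΣzᵢP/Pᵢˢᵃᵗ = 1.2294
  T = 347.2 K: ΣzᵢP/Pᵢˢᵃᵗ = 0.5964
  T = 328.8 K: ΣzᵢP/Pᵢˢᵃᵗ = 0.8391
  T = 319.6 K: ΣzᵢP/Pᵢˢᵃᵗ = 1.0101
  T = 324.2 K: ΣzᵢP/Pᵢˢᵃᵗ = 0.9194
  T = 321.9 K: ΣzᵢP/Pᵢˢᵃᵗ = 0.9634
Interpolating between 319.6 K and 321.9 K gives T ≈ 320.1 K.

T = 320.1 K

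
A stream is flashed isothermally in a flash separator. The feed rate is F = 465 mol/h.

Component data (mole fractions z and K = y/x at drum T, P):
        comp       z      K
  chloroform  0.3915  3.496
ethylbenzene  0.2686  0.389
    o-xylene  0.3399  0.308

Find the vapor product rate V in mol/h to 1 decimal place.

V = 163.7 mol/h

Material balance + equilibrium reduce to Σ zᵢ(Kᵢ−1)/(1+ψ(Kᵢ−1)) = 0.
Check two-phase: ΣzᵢKᵢ = 1.5779 > 1 and Σzᵢ/Kᵢ = 1.9060 > 1, so g(0) = 0.5779 > 0 and g(1) = -0.9060 < 0.
Iterate (Newton) starting at ψ = 0.48:
  ψ = 0.4800: g = -0.13985, g' = -1.0705 → ψ = 0.3494
  ψ = 0.3494: g = 0.00314, g' = -1.1412 → ψ = 0.3521
Converged at ψ = 0.3521.
Then V = ψ·F = 0.3521·465 = 163.7 mol/h and L = F − V = 301.3 mol/h.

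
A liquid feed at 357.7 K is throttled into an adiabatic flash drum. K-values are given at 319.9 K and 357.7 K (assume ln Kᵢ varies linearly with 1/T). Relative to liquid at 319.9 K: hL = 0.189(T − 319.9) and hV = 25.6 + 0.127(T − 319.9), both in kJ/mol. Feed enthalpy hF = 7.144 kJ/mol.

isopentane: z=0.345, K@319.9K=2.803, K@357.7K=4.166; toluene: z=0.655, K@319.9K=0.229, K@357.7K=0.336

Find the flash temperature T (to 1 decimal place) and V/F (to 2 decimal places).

Adiabatic flash: solve Rachford–Rice at each trial T, then check hF = ψ·hV(T) + (1−ψ)·hL(T).
  T = 319.9 K: K = (2.803, 0.229), RR gives ψ = 0.084, H_out = 2.155 kJ/mol
  T = 357.7 K: K = (4.166, 0.336), RR gives ψ = 0.313, H_out = 14.416 kJ/mol
  T = 338.8 K: K = (3.455, 0.280), RR gives ψ = 0.213, H_out = 8.766 kJ/mol
  T = 329.4 K: K = (3.123, 0.254), RR gives ψ = 0.154, H_out = 5.650 kJ/mol
  T = 334.1 K: K = (3.287, 0.267), RR gives ψ = 0.184, H_out = 7.243 kJ/mol
  T = 331.8 K: K = (3.206, 0.261), RR gives ψ = 0.170, H_out = 6.473 kJ/mol
Linear interpolation between T = 331.8 (H_out = 6.473) and T = 334.1 (H_out = 7.243) on hF = 7.144 gives T ≈ 333.8 K, at which ψ = 0.18.

T = 333.8 K, V/F = 0.18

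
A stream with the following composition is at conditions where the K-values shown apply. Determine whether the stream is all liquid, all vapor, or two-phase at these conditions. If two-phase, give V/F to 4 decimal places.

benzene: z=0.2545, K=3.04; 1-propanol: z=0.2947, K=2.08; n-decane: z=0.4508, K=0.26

two-phase, V/F = 0.4347

ΣzᵢKᵢ = 1.5039; Σzᵢ/Kᵢ = 1.9592.
Both exceed 1, so a two-phase solution exists.
Let ψ = V/F and solve Σ zᵢ(Kᵢ−1)/(1+ψ(Kᵢ−1)) = 0.
Newton iteration, ψ⁰ = 0.41:
  ψ = 0.4100: g = 0.02443, g' = -0.9879 → ψ = 0.4347
Converged at ψ = 0.4347.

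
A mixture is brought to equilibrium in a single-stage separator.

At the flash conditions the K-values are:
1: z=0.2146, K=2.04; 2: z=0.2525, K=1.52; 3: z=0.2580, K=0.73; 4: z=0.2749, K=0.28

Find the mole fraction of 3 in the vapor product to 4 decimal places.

Material balance + equilibrium reduce to Σ zᵢ(Kᵢ−1)/(1+V/F(Kᵢ−1)) = 0.
g(0) = ΣzᵢKᵢ − 1 = 0.0869 and g(1) = 1 − Σzᵢ/Kᵢ = -0.6065, so a root lies in (0, 1).
Iterate (Newton) starting at V/F = 0.5:
  V/F = 0.5000: g = -0.13876, g' = -0.5165 → V/F = 0.2314
  V/F = 0.2314: g = -0.01469, g' = -0.4318 → V/F = 0.1973
Converged at V/F = 0.1973.
Compositions from xᵢ = zᵢ/(1+V/F(Kᵢ−1)), yᵢ = Kᵢxᵢ:
  1: x = 0.1781, y = 0.3633
  2: x = 0.2290, y = 0.3481
  3: x = 0.2725, y = 0.1989
  4: x = 0.3204, y = 0.0897

y_3 = 0.1989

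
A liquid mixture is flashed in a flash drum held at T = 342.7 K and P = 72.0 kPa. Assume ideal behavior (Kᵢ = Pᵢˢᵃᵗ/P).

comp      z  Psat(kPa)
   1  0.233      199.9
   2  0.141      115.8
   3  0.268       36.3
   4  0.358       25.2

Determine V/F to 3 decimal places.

Raoult's law: Kᵢ = Pᵢˢᵃᵗ/P = Pᵢˢᵃᵗ/72.0.
  K_1 = 199.9/72.0 = 2.77639, K_2 = 115.8/72.0 = 1.60833, K_3 = 36.3/72.0 = 0.50417, K_4 = 25.2/72.0 = 0.35000
Material balance + equilibrium reduce to Σ zᵢ(Kᵢ−1)/(1+V/F(Kᵢ−1)) = 0.
Feasibility: ΣzᵢKᵢ = 1.134, Σzᵢ/Kᵢ = 1.726 — both > 1, two phases present.
Newton iteration, V/F⁰ = 0.5:
  V/F = 0.500: g = -0.2365, g' = -0.685 → V/F = 0.155
Converged at V/F = 0.155.

V/F = 0.155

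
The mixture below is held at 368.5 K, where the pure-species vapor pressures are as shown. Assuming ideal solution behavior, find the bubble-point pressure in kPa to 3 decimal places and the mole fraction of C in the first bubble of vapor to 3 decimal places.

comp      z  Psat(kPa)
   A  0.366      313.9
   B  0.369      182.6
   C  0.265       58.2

Pbub = 197.690 kPa, y_C = 0.078

At the bubble point ψ → 0, so ΣzᵢKᵢ = 1 with Kᵢ = Pᵢˢᵃᵗ/P ⇒ P = ΣzᵢPᵢˢᵃᵗ.
P = 0.366·313.9 + 0.369·182.6 + 0.265·58.2 = 197.690 kPa
yᵢ = zᵢPᵢˢᵃᵗ/P ⇒ y_C = 0.265·58.2/197.690 = 0.078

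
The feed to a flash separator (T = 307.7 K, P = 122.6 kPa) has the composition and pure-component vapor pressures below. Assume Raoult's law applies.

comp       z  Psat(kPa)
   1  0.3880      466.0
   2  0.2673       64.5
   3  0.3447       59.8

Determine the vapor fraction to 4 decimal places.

ψ = 0.5641

Raoult's law: Kᵢ = Pᵢˢᵃᵗ/P = Pᵢˢᵃᵗ/122.6.
  K_1 = 466.0/122.6 = 3.800979, K_2 = 64.5/122.6 = 0.526101, K_3 = 59.8/122.6 = 0.487765
Newton iteration, ψ⁰ = 0.5:
  ψ = 0.5000: g = 0.04936, g' = -0.7948 → ψ = 0.5621
  ψ = 0.5621: g = 0.00151, g' = -0.7492 → ψ = 0.5641
Converged at ψ = 0.5641.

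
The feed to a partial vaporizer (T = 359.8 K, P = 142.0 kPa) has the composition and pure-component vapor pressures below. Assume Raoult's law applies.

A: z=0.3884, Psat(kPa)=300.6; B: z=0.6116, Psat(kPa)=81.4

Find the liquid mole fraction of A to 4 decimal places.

Raoult's law: Kᵢ = Pᵢˢᵃᵗ/P = Pᵢˢᵃᵗ/142.0.
  K_A = 300.6/142.0 = 2.116901, K_B = 81.4/142.0 = 0.573239
Material balance + equilibrium reduce to Σ zᵢ(Kᵢ−1)/(1+ψ(Kᵢ−1)) = 0.
Check two-phase: ΣzᵢKᵢ = 1.1728 > 1 and Σzᵢ/Kᵢ = 1.2504 > 1, so g(0) = 0.1728 > 0 and g(1) = -0.2504 < 0.
Binary case is linear: z₁(K₁−1)(1+ψ(K₂−1)) + z₂(K₂−1)(1+ψ(K₁−1)) = 0
⇒ ψ = [z₁(K₁−1)+z₂(K₂−1)] / [−(K₁−1)(K₂−1)] = 0.17280/0.47665 = 0.3625
Compositions from xᵢ = zᵢ/(1+ψ(Kᵢ−1)), yᵢ = Kᵢxᵢ:
  A: x = 0.2765, y = 0.5852
  B: x = 0.7235, y = 0.4148

x_A = 0.2765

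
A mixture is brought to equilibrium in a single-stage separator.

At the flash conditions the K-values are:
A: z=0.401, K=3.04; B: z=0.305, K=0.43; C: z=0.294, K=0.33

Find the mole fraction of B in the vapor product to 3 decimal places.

y_B = 0.164

Material balance + equilibrium reduce to Σ zᵢ(Kᵢ−1)/(1+V/F(Kᵢ−1)) = 0.
Check two-phase: ΣzᵢKᵢ = 1.447 > 1 and Σzᵢ/Kᵢ = 1.732 > 1, so g(0) = 0.447 > 0 and g(1) = -0.732 < 0.
Newton iteration, V/F⁰ = 0.5:
  V/F = 0.500: g = -0.1344, g' = -0.901 → V/F = 0.351
  V/F = 0.351: g = 0.0019, g' = -0.947 → V/F = 0.353
Converged at V/F = 0.353.
Compositions from xᵢ = zᵢ/(1+V/F(Kᵢ−1)), yᵢ = Kᵢxᵢ:
  A: x = 0.233, y = 0.709
  B: x = 0.382, y = 0.164
  C: x = 0.385, y = 0.127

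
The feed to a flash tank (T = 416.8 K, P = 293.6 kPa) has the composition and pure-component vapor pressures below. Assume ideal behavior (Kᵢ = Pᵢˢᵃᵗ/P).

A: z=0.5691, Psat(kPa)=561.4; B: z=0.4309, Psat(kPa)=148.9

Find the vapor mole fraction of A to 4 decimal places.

y_A = 0.6708

Raoult's law: Kᵢ = Pᵢˢᵃᵗ/P = Pᵢˢᵃᵗ/293.6.
  K_A = 561.4/293.6 = 1.912125, K_B = 148.9/293.6 = 0.507153
Rachford–Rice: g(β) = Σ zᵢ(Kᵢ−1)/(1+β(Kᵢ−1)) = 0.
Feasibility: ΣzᵢKᵢ = 1.3067, Σzᵢ/Kᵢ = 1.1473 — both > 1, two phases present.
Newton–Raphson from β = 0.5:
  β = 0.5000: g = 0.07469, g' = -0.4076 → β = 0.6832
  β = 0.6832: g = -0.00038, g' = -0.4176 → β = 0.6823
Converged at β = 0.6823.
Compositions from xᵢ = zᵢ/(1+β(Kᵢ−1)), yᵢ = Kᵢxᵢ:
  A: x = 0.3508, y = 0.6708
  B: x = 0.6492, y = 0.3292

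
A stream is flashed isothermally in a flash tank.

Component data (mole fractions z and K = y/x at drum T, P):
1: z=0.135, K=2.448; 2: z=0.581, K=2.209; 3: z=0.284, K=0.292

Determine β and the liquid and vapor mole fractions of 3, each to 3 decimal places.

Let β = V/F and solve Σ zᵢ(Kᵢ−1)/(1+β(Kᵢ−1)) = 0.
g(0) = ΣzᵢKᵢ − 1 = 0.697 and g(1) = 1 − Σzᵢ/Kᵢ = -0.291, so a root lies in (0, 1).
Newton iteration, β⁰ = 0.56:
  β = 0.560: g = 0.1936, g' = -0.779 → β = 0.809
  β = 0.809: g = -0.0250, g' = -1.056 → β = 0.785
  β = 0.785: g = -0.0006, g' = -1.007 → β = 0.784
Converged at β = 0.784.
Compositions from xᵢ = zᵢ/(1+β(Kᵢ−1)), yᵢ = Kᵢxᵢ:
  1: x = 0.063, y = 0.155
  2: x = 0.298, y = 0.659
  3: x = 0.639, y = 0.186

β = 0.784, x_3 = 0.639, y_3 = 0.186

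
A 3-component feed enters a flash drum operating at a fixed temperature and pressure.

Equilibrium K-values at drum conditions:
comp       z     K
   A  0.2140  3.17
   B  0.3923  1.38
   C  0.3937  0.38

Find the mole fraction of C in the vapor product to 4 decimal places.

Material balance + equilibrium reduce to Σ zᵢ(Kᵢ−1)/(1+V/F(Kᵢ−1)) = 0.
g(0) = ΣzᵢKᵢ − 1 = 0.3694 and g(1) = 1 − Σzᵢ/Kᵢ = -0.3878, so a root lies in (0, 1).
Iterate (Newton) starting at V/F = 0.5:
  V/F = 0.5000: g = -0.00576, g' = -0.5897 → V/F = 0.4902
Converged at V/F = 0.4902.
Compositions from xᵢ = zᵢ/(1+V/F(Kᵢ−1)), yᵢ = Kᵢxᵢ:
  A: x = 0.1037, y = 0.3287
  B: x = 0.3307, y = 0.4564
  C: x = 0.5656, y = 0.2149

y_C = 0.2149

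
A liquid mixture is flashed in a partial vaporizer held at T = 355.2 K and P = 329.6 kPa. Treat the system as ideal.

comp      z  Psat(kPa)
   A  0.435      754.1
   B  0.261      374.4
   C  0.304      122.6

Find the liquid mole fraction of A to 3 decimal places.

Raoult's law: Kᵢ = Pᵢˢᵃᵗ/P = Pᵢˢᵃᵗ/329.6.
  K_A = 754.1/329.6 = 2.28792, K_B = 374.4/329.6 = 1.13592, K_C = 122.6/329.6 = 0.37197
Iterate (Newton) starting at V/F = 0.5:
  V/F = 0.500: g = 0.0957, g' = -0.526 → V/F = 0.682
  V/F = 0.682: g = -0.0032, g' = -0.575 → V/F = 0.676
Converged at V/F = 0.676.
Compositions from xᵢ = zᵢ/(1+V/F(Kᵢ−1)), yᵢ = Kᵢxᵢ:
  A: x = 0.232, y = 0.532
  B: x = 0.239, y = 0.272
  C: x = 0.528, y = 0.197

x_A = 0.232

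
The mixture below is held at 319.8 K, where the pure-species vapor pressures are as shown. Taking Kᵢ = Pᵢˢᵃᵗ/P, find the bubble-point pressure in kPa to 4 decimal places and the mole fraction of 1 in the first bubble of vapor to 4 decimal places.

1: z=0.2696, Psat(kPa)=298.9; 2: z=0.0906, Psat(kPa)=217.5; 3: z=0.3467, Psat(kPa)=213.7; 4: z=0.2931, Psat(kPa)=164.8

Pbub = 222.6816 kPa, y_1 = 0.3619

At the bubble point ψ → 0, so ΣzᵢKᵢ = 1 with Kᵢ = Pᵢˢᵃᵗ/P ⇒ P = ΣzᵢPᵢˢᵃᵗ.
P = 0.2696·298.9 + 0.0906·217.5 + 0.3467·213.7 + 0.2931·164.8 = 222.6816 kPa
yᵢ = zᵢPᵢˢᵃᵗ/P ⇒ y_1 = 0.2696·298.9/222.6816 = 0.3619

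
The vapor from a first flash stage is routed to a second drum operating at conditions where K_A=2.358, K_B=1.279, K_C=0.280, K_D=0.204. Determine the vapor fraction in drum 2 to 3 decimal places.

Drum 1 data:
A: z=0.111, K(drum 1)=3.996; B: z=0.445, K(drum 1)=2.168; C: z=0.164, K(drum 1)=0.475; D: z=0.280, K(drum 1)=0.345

V/F (drum 2) = 0.366

Drum 1:
Material balance + equilibrium reduce to Σ zᵢ(Kᵢ−1)/(1+ψ₁(Kᵢ−1)) = 0.
g(0) = ΣzᵢKᵢ − 1 = 0.583 and g(1) = 1 − Σzᵢ/Kᵢ = -0.390, so a root lies in (0, 1).
Newton–Raphson from ψ₁ = 0.63:
  ψ₁ = 0.630: g = -0.0263, g' = -0.770 → ψ₁ = 0.596
Converged at ψ₁ = 0.596.
Drum-1 compositions:
  A: x = 0.040, y = 0.159
  B: x = 0.262, y = 0.569
  C: x = 0.239, y = 0.113
  D: x = 0.459, y = 0.158
Drum-2 feed = drum-1 vapor: z₂ = (0.1593, 0.5690, 0.1133, 0.1584).
Drum 2:
Rachford–Rice: g(ψ₂) = Σ zᵢ(Kᵢ−1)/(1+ψ₂(Kᵢ−1)) = 0.
Check two-phase: ΣzᵢKᵢ = 1.167 > 1 and Σzᵢ/Kᵢ = 1.694 > 1, so g(0) = 0.167 > 0 and g(1) = -0.694 < 0.
Newton–Raphson from ψ₂ = 0.35:
  ψ₂ = 0.350: g = 0.0074, g' = -0.470 → ψ₂ = 0.366
Converged at ψ₂ = 0.366.
  A: x = 0.106, y = 0.251
  B: x = 0.516, y = 0.660
  C: x = 0.154, y = 0.043
  D: x = 0.223, y = 0.046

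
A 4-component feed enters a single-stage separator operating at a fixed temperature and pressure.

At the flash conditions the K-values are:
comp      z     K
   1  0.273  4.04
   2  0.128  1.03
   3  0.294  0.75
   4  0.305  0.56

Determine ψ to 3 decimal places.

Let ψ = V/F and solve Σ zᵢ(Kᵢ−1)/(1+ψ(Kᵢ−1)) = 0.
Feasibility: ΣzᵢKᵢ = 1.626, Σzᵢ/Kᵢ = 1.128 — both > 1, two phases present.
Iterate (Newton) starting at ψ = 0.5:
  ψ = 0.500: g = 0.0771, g' = -0.518 → ψ = 0.649
  ψ = 0.649: g = 0.0075, g' = -0.428 → ψ = 0.666
Converged at ψ = 0.666.

ψ = 0.666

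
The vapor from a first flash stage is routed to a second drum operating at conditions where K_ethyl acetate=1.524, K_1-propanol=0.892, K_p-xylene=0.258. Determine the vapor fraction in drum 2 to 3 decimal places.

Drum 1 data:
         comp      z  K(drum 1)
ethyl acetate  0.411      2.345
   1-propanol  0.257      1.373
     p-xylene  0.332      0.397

Drum 1:
Material balance + equilibrium reduce to Σ zᵢ(Kᵢ−1)/(1+ψ₁(Kᵢ−1)) = 0.
g(0) = ΣzᵢKᵢ − 1 = 0.448 and g(1) = 1 − Σzᵢ/Kᵢ = -0.199, so a root lies in (0, 1).
Iterate (Newton) starting at ψ₁ = 0.32:
  ψ₁ = 0.320: g = 0.2240, g' = -0.577 → ψ₁ = 0.708
  ψ₁ = 0.708: g = 0.0096, g' = -0.585 → ψ₁ = 0.725
  ψ₁ = 0.725: g = -0.0001, g' = -0.594 → ψ₁ = 0.724
Converged at ψ₁ = 0.724.
Drum-1 compositions:
  ethyl acetate: x = 0.208, y = 0.488
  1-propanol: x = 0.202, y = 0.278
  p-xylene: x = 0.589, y = 0.234
Drum-2 feed = drum-1 vapor: z₂ = (0.4882, 0.2778, 0.2340).
Drum 2:
Iterate (Newton) starting at ψ₂ = 0.62:
  ψ₂ = 0.620: g = -0.1607, g' = -0.522 → ψ₂ = 0.312
  ψ₂ = 0.312: g = -0.0372, g' = -0.321 → ψ₂ = 0.196
  ψ₂ = 0.196: g = -0.0019, g' = -0.290 → ψ₂ = 0.190
Converged at ψ₂ = 0.190.
  ethyl acetate: x = 0.444, y = 0.677
  1-propanol: x = 0.284, y = 0.253
  p-xylene: x = 0.272, y = 0.070

V/F (drum 2) = 0.190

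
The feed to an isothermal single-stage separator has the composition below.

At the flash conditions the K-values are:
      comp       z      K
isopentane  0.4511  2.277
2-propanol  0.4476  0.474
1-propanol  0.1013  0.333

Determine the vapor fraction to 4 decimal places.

Material balance + equilibrium reduce to Σ zᵢ(Kᵢ−1)/(1+ψ(Kᵢ−1)) = 0.
g(0) = ΣzᵢKᵢ − 1 = 0.2731 and g(1) = 1 − Σzᵢ/Kᵢ = -0.4466, so a root lies in (0, 1).
Newton–Raphson from ψ = 0.5:
  ψ = 0.5000: g = -0.06926, g' = -0.6035 → ψ = 0.3852
  ψ = 0.3852: g = -0.00009, g' = -0.6069 → ψ = 0.3851
Converged at ψ = 0.3851.

ψ = 0.3851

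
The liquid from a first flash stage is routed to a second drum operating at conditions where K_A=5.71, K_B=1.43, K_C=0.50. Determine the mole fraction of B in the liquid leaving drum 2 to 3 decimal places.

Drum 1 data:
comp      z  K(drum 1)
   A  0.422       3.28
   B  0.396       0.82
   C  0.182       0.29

x_B (drum 2) = 0.345

Drum 1:
Iterate (Newton) starting at ψ₁ = 0.34:
  ψ₁ = 0.340: g = 0.2957, g' = -0.870 → ψ₁ = 0.680
  ψ₁ = 0.680: g = 0.0463, g' = -0.697 → ψ₁ = 0.746
  ψ₁ = 0.746: g = -0.0010, g' = -0.733 → ψ₁ = 0.745
Converged at ψ₁ = 0.745.
Drum-1 compositions:
  A: x = 0.156, y = 0.513
  B: x = 0.457, y = 0.375
  C: x = 0.386, y = 0.112
Drum-2 feed = drum-1 liquid: z₂ = (0.1564, 0.4573, 0.3863).
Drum 2:
Material balance + equilibrium reduce to Σ zᵢ(Kᵢ−1)/(1+ψ₂(Kᵢ−1)) = 0.
g(0) = ΣzᵢKᵢ − 1 = 0.740 and g(1) = 1 − Σzᵢ/Kᵢ = -0.120, so a root lies in (0, 1).
Newton iteration, ψ₂⁰ = 0.67:
  ψ₂ = 0.670: g = 0.0395, g' = -0.470 → ψ₂ = 0.754
  ψ₂ = 0.754: g = 0.0003, g' = -0.465 → ψ₂ = 0.755
Converged at ψ₂ = 0.755.
  A: x = 0.034, y = 0.196
  B: x = 0.345, y = 0.494
  C: x = 0.620, y = 0.310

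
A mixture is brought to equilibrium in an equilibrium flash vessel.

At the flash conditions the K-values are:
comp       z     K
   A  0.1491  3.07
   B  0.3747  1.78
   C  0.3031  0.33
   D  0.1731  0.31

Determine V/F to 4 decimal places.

Iterate (Newton) starting at V/F = 0.5:
  V/F = 0.5000: g = -0.12580, g' = -0.7720 → V/F = 0.3371
  V/F = 0.3371: g = -0.00473, g' = -0.7315 → V/F = 0.3306
Converged at V/F = 0.3306.

V/F = 0.3306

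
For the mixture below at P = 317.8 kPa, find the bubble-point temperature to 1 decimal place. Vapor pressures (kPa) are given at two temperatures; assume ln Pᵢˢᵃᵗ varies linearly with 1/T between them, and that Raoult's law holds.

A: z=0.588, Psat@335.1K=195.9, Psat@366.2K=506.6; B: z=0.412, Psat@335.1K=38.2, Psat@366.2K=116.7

Bubble-point temperature: ΣzᵢPᵢˢᵃᵗ(T) = P. Interpolate ln Pᵢˢᵃᵗ = aᵢ + bᵢ/T.
  T = 335.1 K: ΣzᵢPᵢˢᵃᵗ = 130.93 kPa
  T = 366.2 K: ΣzᵢPᵢˢᵃᵗ = 345.96 kPa
  T = 350.6 K: ΣzᵢPᵢˢᵃᵗ = 217.04 kPa
  T = 358.4 K: ΣzᵢPᵢˢᵃᵗ = 275.39 kPa
  T = 362.3 K: ΣzᵢPᵢˢᵃᵗ = 309.04 kPa
  T = 364.2 K: ΣzᵢPᵢˢᵃᵗ = 326.60 kPa
  T = 363.2 K: ΣzᵢPᵢˢᵃᵗ = 317.26 kPa
Interpolating between 363.2 K and 364.2 K gives T ≈ 363.3 K.

T = 363.3 K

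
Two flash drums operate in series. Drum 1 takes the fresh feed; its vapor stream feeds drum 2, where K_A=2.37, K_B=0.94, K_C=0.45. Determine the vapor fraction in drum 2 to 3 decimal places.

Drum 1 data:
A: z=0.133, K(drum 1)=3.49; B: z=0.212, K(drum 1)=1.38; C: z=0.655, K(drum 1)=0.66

V/F (drum 2) = 0.108

Drum 1:
Newton–Raphson from ψ₁ = 0.31:
  ψ₁ = 0.310: g = 0.0100, g' = -0.382 → ψ₁ = 0.336
  ψ₁ = 0.336: g = 0.0002, g' = -0.365 → ψ₁ = 0.337
Converged at ψ₁ = 0.337.
Drum-1 compositions:
  A: x = 0.072, y = 0.252
  B: x = 0.188, y = 0.259
  C: x = 0.740, y = 0.488
Drum-2 feed = drum-1 vapor: z₂ = (0.2524, 0.2594, 0.4882).
Drum 2:
Let ψ₂ = V/F and solve Σ zᵢ(Kᵢ−1)/(1+ψ₂(Kᵢ−1)) = 0.
Check two-phase: ΣzᵢKᵢ = 1.062 > 1 and Σzᵢ/Kᵢ = 1.467 > 1, so g(0) = 0.062 > 0 and g(1) = -0.467 < 0.
Newton–Raphson from ψ₂ = 0.5:
  ψ₂ = 0.500: g = -0.1812, g' = -0.449 → ψ₂ = 0.096
  ψ₂ = 0.096: g = 0.0063, g' = -0.535 → ψ₂ = 0.108
Converged at ψ₂ = 0.108.
  A: x = 0.220, y = 0.521
  B: x = 0.261, y = 0.245
  C: x = 0.519, y = 0.234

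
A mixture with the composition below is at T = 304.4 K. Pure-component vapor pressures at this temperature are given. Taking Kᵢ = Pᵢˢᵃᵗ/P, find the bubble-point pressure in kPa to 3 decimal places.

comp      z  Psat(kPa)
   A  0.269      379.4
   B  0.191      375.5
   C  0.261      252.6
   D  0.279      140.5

At the bubble point ψ → 0, so ΣzᵢKᵢ = 1 with Kᵢ = Pᵢˢᵃᵗ/P ⇒ P = ΣzᵢPᵢˢᵃᵗ.
P = 0.269·379.4 + 0.191·375.5 + 0.261·252.6 + 0.279·140.5 = 278.907 kPa

Pbub = 278.907 kPa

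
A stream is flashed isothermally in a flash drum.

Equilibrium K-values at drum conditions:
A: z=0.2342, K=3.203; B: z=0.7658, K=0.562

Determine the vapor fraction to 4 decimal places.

ψ = 0.1871

Newton–Raphson from ψ = 0.47:
  ψ = 0.4700: g = -0.16889, g' = -0.5073 → ψ = 0.1371
  ψ = 0.1371: g = 0.03942, g' = -0.8368 → ψ = 0.1842
  ψ = 0.1842: g = 0.00216, g' = -0.7490 → ψ = 0.1871
Converged at ψ = 0.1871.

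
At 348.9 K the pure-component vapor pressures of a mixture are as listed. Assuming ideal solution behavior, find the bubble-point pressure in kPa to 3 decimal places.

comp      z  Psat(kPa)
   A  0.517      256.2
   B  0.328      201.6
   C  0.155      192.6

Pbub = 228.433 kPa

At the bubble point ψ → 0, so ΣzᵢKᵢ = 1 with Kᵢ = Pᵢˢᵃᵗ/P ⇒ P = ΣzᵢPᵢˢᵃᵗ.
P = 0.517·256.2 + 0.328·201.6 + 0.155·192.6 = 228.433 kPa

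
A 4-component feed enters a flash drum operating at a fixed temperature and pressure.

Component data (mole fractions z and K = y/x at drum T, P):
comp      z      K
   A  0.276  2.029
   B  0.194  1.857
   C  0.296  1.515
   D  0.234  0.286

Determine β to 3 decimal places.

β = 0.766

Let β = V/F and solve Σ zᵢ(Kᵢ−1)/(1+β(Kᵢ−1)) = 0.
Feasibility: ΣzᵢKᵢ = 1.436, Σzᵢ/Kᵢ = 1.254 — both > 1, two phases present.
Newton–Raphson from β = 0.5:
  β = 0.500: g = 0.1653, g' = -0.535 → β = 0.809
  β = 0.809: g = -0.0346, g' = -0.844 → β = 0.768
  β = 0.768: g = -0.0016, g' = -0.768 → β = 0.766
Converged at β = 0.766.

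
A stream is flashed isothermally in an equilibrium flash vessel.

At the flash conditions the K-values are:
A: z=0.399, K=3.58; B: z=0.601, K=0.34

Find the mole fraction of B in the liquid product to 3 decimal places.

Rachford–Rice: g(ψ) = Σ zᵢ(Kᵢ−1)/(1+ψ(Kᵢ−1)) = 0.
g(0) = ΣzᵢKᵢ − 1 = 0.633 and g(1) = 1 − Σzᵢ/Kᵢ = -0.879, so a root lies in (0, 1).
Iterate (Newton) starting at ψ = 0.5:
  ψ = 0.500: g = -0.1425, g' = -1.090 → ψ = 0.369
  ψ = 0.369: g = 0.0027, g' = -1.154 → ψ = 0.372
Converged at ψ = 0.372.
Compositions from xᵢ = zᵢ/(1+ψ(Kᵢ−1)), yᵢ = Kᵢxᵢ:
  A: x = 0.204, y = 0.729
  B: x = 0.796, y = 0.271

x_B = 0.796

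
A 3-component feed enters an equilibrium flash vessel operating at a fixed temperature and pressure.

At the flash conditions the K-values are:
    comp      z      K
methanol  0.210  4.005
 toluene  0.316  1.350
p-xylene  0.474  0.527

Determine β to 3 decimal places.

β = 0.607

Rachford–Rice: g(β) = Σ zᵢ(Kᵢ−1)/(1+β(Kᵢ−1)) = 0.
Feasibility: ΣzᵢKᵢ = 1.517, Σzᵢ/Kᵢ = 1.186 — both > 1, two phases present.
Newton–Raphson from β = 0.5:
  β = 0.500: g = 0.0526, g' = -0.513 → β = 0.603
  β = 0.603: g = 0.0022, g' = -0.474 → β = 0.607
Converged at β = 0.607.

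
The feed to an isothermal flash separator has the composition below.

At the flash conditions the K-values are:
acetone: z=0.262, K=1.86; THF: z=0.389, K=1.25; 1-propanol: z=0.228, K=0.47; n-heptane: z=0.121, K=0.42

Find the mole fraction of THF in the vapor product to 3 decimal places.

Rachford–Rice: g(β) = Σ zᵢ(Kᵢ−1)/(1+β(Kᵢ−1)) = 0.
g(0) = ΣzᵢKᵢ − 1 = 0.132 and g(1) = 1 − Σzᵢ/Kᵢ = -0.225, so a root lies in (0, 1).
Newton iteration, β⁰ = 0.5:
  β = 0.500: g = -0.0192, g' = -0.313 → β = 0.439
  β = 0.439: g = -0.0003, g' = -0.304 → β = 0.438
Converged at β = 0.438.
Compositions from xᵢ = zᵢ/(1+β(Kᵢ−1)), yᵢ = Kᵢxᵢ:
  acetone: x = 0.190, y = 0.354
  THF: x = 0.351, y = 0.438
  1-propanol: x = 0.297, y = 0.140
  n-heptane: x = 0.162, y = 0.068

y_THF = 0.438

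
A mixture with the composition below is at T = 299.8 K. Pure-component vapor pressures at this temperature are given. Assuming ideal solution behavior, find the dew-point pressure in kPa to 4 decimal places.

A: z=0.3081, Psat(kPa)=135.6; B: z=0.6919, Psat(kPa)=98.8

Pdew = 107.8148 kPa

At the dew point ψ → 1, so Σzᵢ/Kᵢ = 1 with Kᵢ = Pᵢˢᵃᵗ/P ⇒ 1/P = Σzᵢ/Pᵢˢᵃᵗ.
1/P = 0.3081/135.6 + 0.6919/98.8 = 0.0092752 ⇒ P = 107.8148 kPa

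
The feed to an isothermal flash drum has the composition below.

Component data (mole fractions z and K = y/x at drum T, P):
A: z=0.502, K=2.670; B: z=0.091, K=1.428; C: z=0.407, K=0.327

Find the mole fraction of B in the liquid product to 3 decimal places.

Rachford–Rice: g(V/F) = Σ zᵢ(Kᵢ−1)/(1+V/F(Kᵢ−1)) = 0.
g(0) = ΣzᵢKᵢ − 1 = 0.603 and g(1) = 1 − Σzᵢ/Kᵢ = -0.496, so a root lies in (0, 1).
Newton iteration, V/F⁰ = 0.61:
  V/F = 0.610: g = -0.0185, g' = -0.885 → V/F = 0.589
Converged at V/F = 0.589.
Compositions from xᵢ = zᵢ/(1+V/F(Kᵢ−1)), yᵢ = Kᵢxᵢ:
  A: x = 0.253, y = 0.676
  B: x = 0.073, y = 0.104
  C: x = 0.674, y = 0.220

x_B = 0.073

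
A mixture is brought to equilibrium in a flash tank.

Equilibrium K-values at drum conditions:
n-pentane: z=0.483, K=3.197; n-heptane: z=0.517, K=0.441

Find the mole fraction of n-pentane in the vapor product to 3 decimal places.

Rachford–Rice: g(V/F) = Σ zᵢ(Kᵢ−1)/(1+V/F(Kᵢ−1)) = 0.
Check two-phase: ΣzᵢKᵢ = 1.772 > 1 and Σzᵢ/Kᵢ = 1.323 > 1, so g(0) = 0.772 > 0 and g(1) = -0.323 < 0.
Binary case is linear: z₁(K₁−1)(1+V/F(K₂−1)) + z₂(K₂−1)(1+V/F(K₁−1)) = 0
⇒ V/F = [z₁(K₁−1)+z₂(K₂−1)] / [−(K₁−1)(K₂−1)] = 0.7721/1.2281 = 0.629
Compositions from xᵢ = zᵢ/(1+V/F(Kᵢ−1)), yᵢ = Kᵢxᵢ:
  n-pentane: x = 0.203, y = 0.648
  n-heptane: x = 0.797, y = 0.352

y_n-pentane = 0.648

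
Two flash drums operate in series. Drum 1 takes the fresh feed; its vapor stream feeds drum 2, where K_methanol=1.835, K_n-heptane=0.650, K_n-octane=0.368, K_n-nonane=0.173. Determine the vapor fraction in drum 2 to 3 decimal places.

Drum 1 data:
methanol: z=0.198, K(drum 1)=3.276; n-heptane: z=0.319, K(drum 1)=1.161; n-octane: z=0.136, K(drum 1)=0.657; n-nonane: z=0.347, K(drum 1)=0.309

Drum 1:
Let ψ₁ = V/F and solve Σ zᵢ(Kᵢ−1)/(1+ψ₁(Kᵢ−1)) = 0.
Check two-phase: ΣzᵢKᵢ = 1.216 > 1 and Σzᵢ/Kᵢ = 1.665 > 1, so g(0) = 0.216 > 0 and g(1) = -0.665 < 0.
Newton–Raphson from ψ₁ = 0.5:
  ψ₁ = 0.500: g = -0.1643, g' = -0.642 → ψ₁ = 0.244
Converged at ψ₁ = 0.244.
Drum-1 compositions:
  methanol: x = 0.127, y = 0.417
  n-heptane: x = 0.307, y = 0.356
  n-octane: x = 0.148, y = 0.098
  n-nonane: x = 0.417, y = 0.129
Drum-2 feed = drum-1 vapor: z₂ = (0.4172, 0.3564, 0.0975, 0.1289).
Drum 2:
Iterate (Newton) starting at ψ₂ = 0.5:
  ψ₂ = 0.500: g = -0.1774, g' = -0.549 → ψ₂ = 0.177
  ψ₂ = 0.177: g = -0.0236, g' = -0.441 → ψ₂ = 0.123
Converged at ψ₂ = 0.123.
  methanol: x = 0.378, y = 0.694
  n-heptane: x = 0.372, y = 0.242
  n-octane: x = 0.106, y = 0.039
  n-nonane: x = 0.144, y = 0.025

V/F (drum 2) = 0.123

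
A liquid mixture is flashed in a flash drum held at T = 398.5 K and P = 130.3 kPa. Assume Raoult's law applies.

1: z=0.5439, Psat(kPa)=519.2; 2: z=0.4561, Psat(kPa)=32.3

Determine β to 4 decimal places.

β = 0.5703

Raoult's law: Kᵢ = Pᵢˢᵃᵗ/P = Pᵢˢᵃᵗ/130.3.
  K_1 = 519.2/130.3 = 3.984651, K_2 = 32.3/130.3 = 0.247889
Rachford–Rice: g(β) = Σ zᵢ(Kᵢ−1)/(1+β(Kᵢ−1)) = 0.
g(0) = ΣzᵢKᵢ − 1 = 1.2803 and g(1) = 1 − Σzᵢ/Kᵢ = -0.9764, so a root lies in (0, 1).
Iterate (Newton) starting at β = 0.65:
  β = 0.6500: g = -0.11898, g' = -1.5481 → β = 0.5731
  β = 0.5731: g = -0.00407, g' = -1.4565 → β = 0.5704
Converged at β = 0.5703.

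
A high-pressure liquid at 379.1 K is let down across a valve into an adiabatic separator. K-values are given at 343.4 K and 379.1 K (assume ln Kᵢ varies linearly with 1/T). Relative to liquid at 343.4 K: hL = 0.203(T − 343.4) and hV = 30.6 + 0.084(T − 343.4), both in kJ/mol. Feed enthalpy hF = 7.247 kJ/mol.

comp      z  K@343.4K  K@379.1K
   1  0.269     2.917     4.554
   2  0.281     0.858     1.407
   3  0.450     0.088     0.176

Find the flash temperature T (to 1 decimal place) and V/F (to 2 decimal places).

Adiabatic flash: solve Rachford–Rice at each trial T, then check hF = ψ·hV(T) + (1−ψ)·hL(T).
  T = 343.4 K: K = (2.917, 0.858, 0.088), RR gives ψ = 0.050, H_out = 1.539 kJ/mol
  T = 379.1 K: K = (4.554, 1.407, 0.176), RR gives ψ = 0.354, H_out = 16.572 kJ/mol
  T = 361.2 K: K = (3.683, 1.111, 0.126), RR gives ψ = 0.218, H_out = 9.831 kJ/mol
  T = 352.3 K: K = (3.287, 0.980, 0.106), RR gives ψ = 0.140, H_out = 5.953 kJ/mol
  T = 356.8 K: K = (3.484, 1.045, 0.116), RR gives ψ = 0.181, H_out = 7.969 kJ/mol
  T = 354.6 K: K = (3.387, 1.013, 0.111), RR gives ψ = 0.161, H_out = 6.999 kJ/mol
Linear interpolation between T = 354.6 (H_out = 6.999) and T = 356.8 (H_out = 7.969) on hF = 7.247 gives T ≈ 355.2 K, at which ψ = 0.17.

T = 355.2 K, V/F = 0.17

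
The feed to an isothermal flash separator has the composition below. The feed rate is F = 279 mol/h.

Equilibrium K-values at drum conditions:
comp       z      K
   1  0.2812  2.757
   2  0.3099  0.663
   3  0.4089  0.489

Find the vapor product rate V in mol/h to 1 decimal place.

Material balance + equilibrium reduce to Σ zᵢ(Kᵢ−1)/(1+V/F(Kᵢ−1)) = 0.
Feasibility: ΣzᵢKᵢ = 1.1807, Σzᵢ/Kᵢ = 1.4056 — both > 1, two phases present.
Iterate (Newton) starting at V/F = 0.5:
  V/F = 0.5000: g = -0.14324, g' = -0.4895 → V/F = 0.2074
  V/F = 0.2074: g = 0.01612, g' = -0.6406 → V/F = 0.2326
  V/F = 0.2326: g = 0.00031, g' = -0.6165 → V/F = 0.2331
Converged at V/F = 0.2331.
Then V = V/F·F = 0.2331·279 = 65.0 mol/h and L = F − V = 214.0 mol/h.

V = 65.0 mol/h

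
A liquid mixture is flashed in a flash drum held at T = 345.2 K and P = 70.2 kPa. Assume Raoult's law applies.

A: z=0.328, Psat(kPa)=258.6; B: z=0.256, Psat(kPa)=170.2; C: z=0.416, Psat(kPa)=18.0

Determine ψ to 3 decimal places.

ψ = 0.580

Raoult's law: Kᵢ = Pᵢˢᵃᵗ/P = Pᵢˢᵃᵗ/70.2.
  K_A = 258.6/70.2 = 3.68376, K_B = 170.2/70.2 = 2.42450, K_C = 18.0/70.2 = 0.25641
Material balance + equilibrium reduce to Σ zᵢ(Kᵢ−1)/(1+ψ(Kᵢ−1)) = 0.
Feasibility: ΣzᵢKᵢ = 1.936, Σzᵢ/Kᵢ = 1.817 — both > 1, two phases present.
Newton iteration, ψ⁰ = 0.49:
  ψ = 0.490: g = 0.1084, g' = -1.190 → ψ = 0.581
  ψ = 0.581: g = -0.0012, g' = -1.229 → ψ = 0.580
Converged at ψ = 0.580.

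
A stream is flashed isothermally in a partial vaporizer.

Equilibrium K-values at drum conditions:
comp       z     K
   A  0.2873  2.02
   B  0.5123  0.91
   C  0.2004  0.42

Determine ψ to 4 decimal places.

ψ = 0.4333

Material balance + equilibrium reduce to Σ zᵢ(Kᵢ−1)/(1+ψ(Kᵢ−1)) = 0.
Check two-phase: ΣzᵢKᵢ = 1.1307 > 1 and Σzᵢ/Kᵢ = 1.1823 > 1, so g(0) = 0.1307 > 0 and g(1) = -0.1823 < 0.
Newton iteration, ψ⁰ = 0.5:
  ψ = 0.5000: g = -0.01792, g' = -0.2694 → ψ = 0.4335
  ψ = 0.4335: g = -0.00005, g' = -0.2685 → ψ = 0.4333
Converged at ψ = 0.4333.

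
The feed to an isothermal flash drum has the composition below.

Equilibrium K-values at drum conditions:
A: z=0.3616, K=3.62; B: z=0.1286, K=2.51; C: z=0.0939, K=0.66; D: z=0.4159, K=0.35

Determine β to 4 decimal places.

β = 0.5862

Rachford–Rice: g(β) = Σ zᵢ(Kᵢ−1)/(1+β(Kᵢ−1)) = 0.
Feasibility: ΣzᵢKᵢ = 1.8393, Σzᵢ/Kᵢ = 1.4817 — both > 1, two phases present.
Newton iteration, β⁰ = 0.5:
  β = 0.5000: g = 0.08181, g' = -0.9618 → β = 0.5851
  β = 0.5851: g = 0.00106, g' = -0.9440 → β = 0.5862
Converged at β = 0.5862.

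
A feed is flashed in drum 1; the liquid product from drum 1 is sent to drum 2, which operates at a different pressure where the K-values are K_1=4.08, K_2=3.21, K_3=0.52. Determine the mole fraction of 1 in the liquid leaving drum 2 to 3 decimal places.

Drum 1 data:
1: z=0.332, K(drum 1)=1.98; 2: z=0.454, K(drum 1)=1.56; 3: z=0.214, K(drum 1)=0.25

x_1 (drum 2) = 0.052

Drum 1:
Material balance + equilibrium reduce to Σ zᵢ(Kᵢ−1)/(1+ψ₁(Kᵢ−1)) = 0.
Check two-phase: ΣzᵢKᵢ = 1.419 > 1 and Σzᵢ/Kᵢ = 1.315 > 1, so g(0) = 0.419 > 0 and g(1) = -0.315 < 0.
Newton–Raphson from ψ₁ = 0.5:
  ψ₁ = 0.500: g = 0.1602, g' = -0.539 → ψ₁ = 0.797
  ψ₁ = 0.797: g = -0.0409, g' = -0.913 → ψ₁ = 0.753
  ψ₁ = 0.753: g = -0.0024, g' = -0.811 → ψ₁ = 0.750
Converged at ψ₁ = 0.750.
Drum-1 compositions:
  1: x = 0.191, y = 0.379
  2: x = 0.320, y = 0.499
  3: x = 0.489, y = 0.122
Drum-2 feed = drum-1 liquid: z₂ = (0.1914, 0.3198, 0.4888).
Drum 2:
Newton iteration, ψ₂⁰ = 0.56:
  ψ₂ = 0.560: g = 0.2113, g' = -0.767 → ψ₂ = 0.835
  ψ₂ = 0.835: g = 0.0216, g' = -0.649 → ψ₂ = 0.869
Converged at ψ₂ = 0.869.
  1: x = 0.052, y = 0.212
  2: x = 0.110, y = 0.352
  3: x = 0.838, y = 0.436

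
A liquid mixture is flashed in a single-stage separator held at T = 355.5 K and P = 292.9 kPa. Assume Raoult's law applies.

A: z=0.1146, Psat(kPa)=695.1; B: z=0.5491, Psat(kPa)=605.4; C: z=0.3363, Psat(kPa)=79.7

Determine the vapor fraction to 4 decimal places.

Raoult's law: Kᵢ = Pᵢˢᵃᵗ/P = Pᵢˢᵃᵗ/292.9.
  K_A = 695.1/292.9 = 2.373165, K_B = 605.4/292.9 = 2.066917, K_C = 79.7/292.9 = 0.272107
Rachford–Rice: g(ψ) = Σ zᵢ(Kᵢ−1)/(1+ψ(Kᵢ−1)) = 0.
Check two-phase: ΣzᵢKᵢ = 1.4984 > 1 and Σzᵢ/Kᵢ = 1.5499 > 1, so g(0) = 0.4984 > 0 and g(1) = -0.5499 < 0.
Newton iteration, ψ⁰ = 0.56:
  ψ = 0.5600: g = 0.04246, g' = -0.8218 → ψ = 0.6117
  ψ = 0.6117: g = -0.00122, g' = -0.8716 → ψ = 0.6103
Converged at ψ = 0.6103.

ψ = 0.6103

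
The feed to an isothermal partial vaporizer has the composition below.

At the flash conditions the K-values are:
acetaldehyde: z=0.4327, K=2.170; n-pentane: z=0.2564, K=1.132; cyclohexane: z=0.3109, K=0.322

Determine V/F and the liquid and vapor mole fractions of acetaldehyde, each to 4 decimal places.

V/F = 0.5559, x_acetaldehyde = 0.2622, y_acetaldehyde = 0.5689

Material balance + equilibrium reduce to Σ zᵢ(Kᵢ−1)/(1+V/F(Kᵢ−1)) = 0.
Feasibility: ΣzᵢKᵢ = 1.3293, Σzᵢ/Kᵢ = 1.3914 — both > 1, two phases present.
Iterate (Newton) starting at V/F = 0.5:
  V/F = 0.5000: g = 0.03226, g' = -0.5668 → V/F = 0.5569
  V/F = 0.5569: g = -0.00061, g' = -0.5899 → V/F = 0.5559
Converged at V/F = 0.5559.
Compositions from xᵢ = zᵢ/(1+V/F(Kᵢ−1)), yᵢ = Kᵢxᵢ:
  acetaldehyde: x = 0.2622, y = 0.5689
  n-pentane: x = 0.2389, y = 0.2704
  cyclohexane: x = 0.4989, y = 0.1607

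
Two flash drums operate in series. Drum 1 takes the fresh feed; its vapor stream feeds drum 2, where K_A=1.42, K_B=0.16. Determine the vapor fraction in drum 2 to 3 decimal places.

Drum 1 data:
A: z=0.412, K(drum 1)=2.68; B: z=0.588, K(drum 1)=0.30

V/F (drum 2) = 0.434

Drum 1:
Newton–Raphson from ψ₁ = 0.47:
  ψ₁ = 0.470: g = -0.2266, g' = -1.003 → ψ₁ = 0.244
  ψ₁ = 0.244: g = -0.0055, g' = -1.004 → ψ₁ = 0.239
Converged at ψ₁ = 0.239.
Drum-1 compositions:
  A: x = 0.294, y = 0.788
  B: x = 0.706, y = 0.212
Drum-2 feed = drum-1 vapor: z₂ = (0.7882, 0.2118).
Drum 2:
Rachford–Rice: g(ψ₂) = Σ zᵢ(Kᵢ−1)/(1+ψ₂(Kᵢ−1)) = 0.
g(0) = ΣzᵢKᵢ − 1 = 0.153 and g(1) = 1 − Σzᵢ/Kᵢ = -0.879, so a root lies in (0, 1).
Binary case is linear: z₁(K₁−1)(1+ψ₂(K₂−1)) + z₂(K₂−1)(1+ψ₂(K₁−1)) = 0
⇒ ψ₂ = [z₁(K₁−1)+z₂(K₂−1)] / [−(K₁−1)(K₂−1)] = 0.1532/0.3528 = 0.434
  A: x = 0.667, y = 0.947
  B: x = 0.333, y = 0.053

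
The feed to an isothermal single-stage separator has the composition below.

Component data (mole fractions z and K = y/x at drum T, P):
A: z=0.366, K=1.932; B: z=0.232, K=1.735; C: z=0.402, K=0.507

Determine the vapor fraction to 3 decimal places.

Newton–Raphson from ψ = 0.41:
  ψ = 0.410: g = 0.1294, g' = -0.394 → ψ = 0.739
  ψ = 0.739: g = 0.0009, g' = -0.406 → ψ = 0.741
Converged at ψ = 0.741.

ψ = 0.741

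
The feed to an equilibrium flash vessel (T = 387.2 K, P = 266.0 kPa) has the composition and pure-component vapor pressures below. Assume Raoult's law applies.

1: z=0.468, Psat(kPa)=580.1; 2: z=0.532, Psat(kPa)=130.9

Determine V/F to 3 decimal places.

V/F = 0.471

Raoult's law: Kᵢ = Pᵢˢᵃᵗ/P = Pᵢˢᵃᵗ/266.0.
  K_1 = 580.1/266.0 = 2.18083, K_2 = 130.9/266.0 = 0.49211
Material balance + equilibrium reduce to Σ zᵢ(Kᵢ−1)/(1+V/F(Kᵢ−1)) = 0.
Check two-phase: ΣzᵢKᵢ = 1.282 > 1 and Σzᵢ/Kᵢ = 1.296 > 1, so g(0) = 0.282 > 0 and g(1) = -0.296 < 0.
Binary case is linear: z₁(K₁−1)(1+V/F(K₂−1)) + z₂(K₂−1)(1+V/F(K₁−1)) = 0
⇒ V/F = [z₁(K₁−1)+z₂(K₂−1)] / [−(K₁−1)(K₂−1)] = 0.2824/0.5997 = 0.471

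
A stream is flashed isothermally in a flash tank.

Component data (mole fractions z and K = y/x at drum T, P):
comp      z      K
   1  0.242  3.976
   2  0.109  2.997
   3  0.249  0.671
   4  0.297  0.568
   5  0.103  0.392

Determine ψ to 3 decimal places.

ψ = 0.573

Let ψ = V/F and solve Σ zᵢ(Kᵢ−1)/(1+ψ(Kᵢ−1)) = 0.
Feasibility: ΣzᵢKᵢ = 1.665, Σzᵢ/Kᵢ = 1.254 — both > 1, two phases present.
Newton–Raphson from ψ = 0.5:
  ψ = 0.500: g = 0.0467, g' = -0.662 → ψ = 0.571
  ψ = 0.571: g = 0.0017, g' = -0.617 → ψ = 0.573
Converged at ψ = 0.573.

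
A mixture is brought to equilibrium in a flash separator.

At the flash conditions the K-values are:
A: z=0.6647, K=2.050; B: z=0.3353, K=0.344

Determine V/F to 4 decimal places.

Material balance + equilibrium reduce to Σ zᵢ(Kᵢ−1)/(1+V/F(Kᵢ−1)) = 0.
Feasibility: ΣzᵢKᵢ = 1.4780, Σzᵢ/Kᵢ = 1.2990 — both > 1, two phases present.
Binary case is linear: z₁(K₁−1)(1+V/F(K₂−1)) + z₂(K₂−1)(1+V/F(K₁−1)) = 0
⇒ V/F = [z₁(K₁−1)+z₂(K₂−1)] / [−(K₁−1)(K₂−1)] = 0.47798/0.68880 = 0.6939

V/F = 0.6939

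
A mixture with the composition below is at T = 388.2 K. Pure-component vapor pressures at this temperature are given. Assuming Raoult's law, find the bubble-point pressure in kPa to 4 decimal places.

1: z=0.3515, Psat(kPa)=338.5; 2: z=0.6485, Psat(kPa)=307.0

At the bubble point ψ → 0, so ΣzᵢKᵢ = 1 with Kᵢ = Pᵢˢᵃᵗ/P ⇒ P = ΣzᵢPᵢˢᵃᵗ.
P = 0.3515·338.5 + 0.6485·307.0 = 318.0722 kPa

Pbub = 318.0722 kPa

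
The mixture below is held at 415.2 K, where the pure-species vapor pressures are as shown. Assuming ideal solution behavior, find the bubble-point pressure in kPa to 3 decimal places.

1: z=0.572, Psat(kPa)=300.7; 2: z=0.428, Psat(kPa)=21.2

At the bubble point ψ → 0, so ΣzᵢKᵢ = 1 with Kᵢ = Pᵢˢᵃᵗ/P ⇒ P = ΣzᵢPᵢˢᵃᵗ.
P = 0.572·300.7 + 0.428·21.2 = 181.074 kPa

Pbub = 181.074 kPa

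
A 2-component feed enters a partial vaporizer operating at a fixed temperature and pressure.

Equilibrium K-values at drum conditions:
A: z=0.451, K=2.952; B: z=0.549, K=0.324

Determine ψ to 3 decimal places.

ψ = 0.386

Binary case is linear: z₁(K₁−1)(1+ψ(K₂−1)) + z₂(K₂−1)(1+ψ(K₁−1)) = 0
⇒ ψ = [z₁(K₁−1)+z₂(K₂−1)] / [−(K₁−1)(K₂−1)] = 0.5092/1.3196 = 0.386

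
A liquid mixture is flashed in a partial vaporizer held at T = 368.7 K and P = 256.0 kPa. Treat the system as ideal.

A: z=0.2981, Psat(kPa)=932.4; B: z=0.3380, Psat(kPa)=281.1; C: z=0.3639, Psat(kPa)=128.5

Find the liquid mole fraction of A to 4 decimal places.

Raoult's law: Kᵢ = Pᵢˢᵃᵗ/P = Pᵢˢᵃᵗ/256.0.
  K_A = 932.4/256.0 = 3.642187, K_B = 281.1/256.0 = 1.098047, K_C = 128.5/256.0 = 0.501953
Let β = V/F and solve Σ zᵢ(Kᵢ−1)/(1+β(Kᵢ−1)) = 0.
Feasibility: ΣzᵢKᵢ = 1.6395, Σzᵢ/Kᵢ = 1.1146 — both > 1, two phases present.
Newton–Raphson from β = 0.5:
  β = 0.5000: g = 0.12959, g' = -0.5493 → β = 0.7359
  β = 0.7359: g = 0.01230, g' = -0.4678 → β = 0.7622
  β = 0.7622: g = 0.00002, g' = -0.4664 → β = 0.7623
Converged at β = 0.7623.
Compositions from xᵢ = zᵢ/(1+β(Kᵢ−1)), yᵢ = Kᵢxᵢ:
  A: x = 0.0989, y = 0.3602
  B: x = 0.3145, y = 0.3453
  C: x = 0.5866, y = 0.2944

x_A = 0.0989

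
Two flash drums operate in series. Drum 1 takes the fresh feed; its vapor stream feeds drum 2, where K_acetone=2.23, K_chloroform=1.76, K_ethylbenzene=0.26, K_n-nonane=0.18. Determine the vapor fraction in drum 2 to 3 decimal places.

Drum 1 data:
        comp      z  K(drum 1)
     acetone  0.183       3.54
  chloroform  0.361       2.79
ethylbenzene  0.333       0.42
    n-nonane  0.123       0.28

Drum 1:
Let ψ₁ = V/F and solve Σ zᵢ(Kᵢ−1)/(1+ψ₁(Kᵢ−1)) = 0.
Feasibility: ΣzᵢKᵢ = 1.829, Σzᵢ/Kᵢ = 1.413 — both > 1, two phases present.
Newton–Raphson from ψ₁ = 0.62:
  ψ₁ = 0.620: g = 0.0252, g' = -0.919 → ψ₁ = 0.647
Converged at ψ₁ = 0.647.
Drum-1 compositions:
  acetone: x = 0.069, y = 0.245
  chloroform: x = 0.167, y = 0.467
  ethylbenzene: x = 0.533, y = 0.224
  n-nonane: x = 0.230, y = 0.065
Drum-2 feed = drum-1 vapor: z₂ = (0.2450, 0.4666, 0.2239, 0.0645).
Drum 2:
Rachford–Rice: g(ψ₂) = Σ zᵢ(Kᵢ−1)/(1+ψ₂(Kᵢ−1)) = 0.
Check two-phase: ΣzᵢKᵢ = 1.437 > 1 and Σzᵢ/Kᵢ = 1.595 > 1, so g(0) = 0.437 > 0 and g(1) = -0.595 < 0.
Newton–Raphson from ψ₂ = 0.5:
  ψ₂ = 0.500: g = 0.0908, g' = -0.717 → ψ₂ = 0.627
  ψ₂ = 0.627: g = -0.0075, g' = -0.852 → ψ₂ = 0.618
Converged at ψ₂ = 0.618.
  acetone: x = 0.139, y = 0.310
  chloroform: x = 0.317, y = 0.559
  ethylbenzene: x = 0.413, y = 0.107
  n-nonane: x = 0.131, y = 0.024

V/F (drum 2) = 0.618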